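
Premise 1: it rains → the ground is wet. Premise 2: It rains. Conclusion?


Modus ponens: P → Q, P ⊢ Q
P: it rains
Q: the ground is wet
We have P → Q and P is true.
By modus ponens, Q must be true.

The ground is wet


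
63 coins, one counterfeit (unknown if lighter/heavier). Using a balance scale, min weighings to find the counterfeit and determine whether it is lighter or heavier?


Let n = 63. 126 possibilities (n coins × lighter/heavier); each weighing has 3 outcomes.
Bound for k weighings: say the first weighing puts j coins on each pan. If it tips, the 2j weighed coins remain suspects (each with a known direction) and k-1 weighings give 3^(k-1) outcomes; 3^(k-1) is odd, so 2j ≤ 3^(k-1) - 1. If it balances, the n - 2j unweighed coins remain with direction unknown: 2(n - 2j) ≤ 3^(k-1) - 1 by the same parity argument. Adding, n ≤ (3^(k-1) - 1) + (3^(k-1) - 1)/2 = (3^k - 3)/2, and the classical three-group strategy achieves this (3 coins in 2 weighings, 12 in 3, 39 in 4, 120 in 5).
So we need the smallest k with (3^k - 3)/2 ≥ 63.
k = 4: (3^4 - 3)/2 = 39 < 63 ✗
k = 5: (3^5 - 3)/2 = 120 ≥ 63 ✓

5


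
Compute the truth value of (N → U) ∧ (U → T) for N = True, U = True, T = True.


N = True, U = True, T = True
Step 1: N → U is false only when N=True and U=False. Result: True
Step 2: U → T is false only when U=True and T=False. Result: True
Step 3: True ∧ True = True

True


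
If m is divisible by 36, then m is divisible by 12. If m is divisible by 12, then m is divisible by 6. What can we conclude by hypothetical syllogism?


Hypothetical syllogism: P → Q, Q → R ⊢ P → R
Premise 1: m is divisible by 36 → m is divisible by 12
Premise 2: m is divisible by 12 → m is divisible by 6
Chain the implications: the middle term (m is divisible by 12) links the two.
Conclusion: If m is divisible by 36, then m is divisible by 6.

If m is divisible by 36, then m is divisible by 6.


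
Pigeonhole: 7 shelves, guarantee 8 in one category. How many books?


Pigeonhole: to guarantee k in one of n categories, need (k-1)×n + 1.
k = 8, n = 7
Minimum = (8-1) × 7 + 1 = 7 × 7 + 1

50


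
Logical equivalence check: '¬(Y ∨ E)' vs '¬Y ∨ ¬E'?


Expression 1: ¬(Y ∨ E)
Expression 2: ¬Y ∨ ¬E
Truth table (Y E | Expr1 Expr2):
  T T |   F     F
  T F |   F     T   ← differ
  F T |   F     T   ← differ
  F F |   T     T
Counterexample: Y=T, E=F gives Expr1 = F but Expr2 = T, so the expressions are NOT logically equivalent.

No


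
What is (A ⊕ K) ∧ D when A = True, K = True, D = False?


A = True, K = True, D = False
Step 1: A ⊕ K = True XOR True = False
Step 2: False ∧ D = False AND False = False
XOR true when exactly one of A,K is true; then AND with D.

False


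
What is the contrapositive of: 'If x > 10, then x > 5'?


Original: If x > 10, then x > 5
Contrapositive: If ¬Q, then ¬P
Negate Q: not (x > 5)
Negate P: not (x > 10)

If not (x > 5), then not (x > 10).


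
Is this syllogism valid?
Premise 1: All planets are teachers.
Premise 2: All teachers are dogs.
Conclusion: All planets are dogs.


Premise 1: All planets are teachers.
Premise 2: All teachers are dogs.
Conclusion: All planets are dogs.
Barbara syllogism (AAA-1): All A are B, All B are C → All A are C.
Middle term (teachers) distributed in premise 2.

Valid


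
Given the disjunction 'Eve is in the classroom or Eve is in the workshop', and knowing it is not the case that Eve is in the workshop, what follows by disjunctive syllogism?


Disjunctive syllogism: P ∨ Q, ¬P ⊢ Q
Disjunction: Eve is in the classroom ∨ Eve is in the workshop
We know it is not the case that Eve is in the workshop.
By disjunctive syllogism, the other disjunct must be true.

Eve is in the classroom


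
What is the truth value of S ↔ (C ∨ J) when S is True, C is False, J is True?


S = True, C = False, J = True
Step 1: C ∨ J = False OR True = True
Step 2: S ↔ (True): true when both sides have same truth value.
Result: True ↔ True = True

True


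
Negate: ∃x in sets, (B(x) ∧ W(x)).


Original: ∃x (B(x) ∧ W(x))
Rule: ¬∀→∃, ¬∃→∀, negate predicate.
Negation: ∀x (¬B(x) ∨ ¬W(x))

∀x (¬B(x) ∨ ¬W(x))


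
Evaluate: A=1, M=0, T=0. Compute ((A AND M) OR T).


A AND M = 1&0 = 0
0 OR 0 = 0

0


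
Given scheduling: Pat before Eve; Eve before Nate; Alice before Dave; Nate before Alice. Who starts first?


Constraints: Pat before Eve; Eve before Nate; Alice before Dave; Nate before Alice
The first task can have nothing scheduled before it, so it must never appear on the right of a 'before'.
Tasks appearing after some 'before': Eve, Nate, Dave, Alice.
The only task not in that list is Pat → it is first.

Pat


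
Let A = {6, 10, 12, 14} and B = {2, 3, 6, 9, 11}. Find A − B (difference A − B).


A = {6, 10, 12, 14}
B = {2, 3, 6, 9, 11}
Operation: difference A − B
In A but not B: 10, 12, 14

{10, 12, 14}


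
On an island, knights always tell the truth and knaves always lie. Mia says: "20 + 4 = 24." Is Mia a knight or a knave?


Statement: "20 + 4 = 24."
Actual: 20 + 4 = 24
Claimed: 24
Statement is TRUE → Mia tells the truth → Knight

Knight


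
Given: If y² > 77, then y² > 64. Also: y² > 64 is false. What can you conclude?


Modus tollens: P → Q, ¬Q ⊢ ¬P
P: y² > 77
Q: y² > 64
We have P → Q and Q is false.
By modus tollens, P must be false.

It is not the case that y² > 77


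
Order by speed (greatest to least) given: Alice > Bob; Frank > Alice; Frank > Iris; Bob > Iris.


Constraints: Alice > Bob; Frank > Alice; Frank > Iris; Bob > Iris
Method: at each step, the next-highest is the one remaining person who never appears on the smaller side of a constraint between remaining people.
  Step 1: remaining {Iris, Alice, Frank, Bob}; on the smaller side: {Iris, Alice, Bob} → Frank is next (Frank > Alice; Frank > Iris).
  Step 2: remaining {Iris, Alice, Bob}; on the smaller side: {Iris, Bob} → Alice is next (Alice > Bob).
  Step 3: remaining {Iris, Bob}; on the smaller side: {Iris} → Bob is next (Bob > Iris).
  Step 4: only Iris remains → lowest.
Final ranking (highest to lowest):

Frank > Alice > Bob > Iris


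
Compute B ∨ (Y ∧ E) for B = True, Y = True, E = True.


B = True, Y = True, E = True
Step 1: Y ∧ E = True AND True = True
Step 2: B ∨ True = True OR True = True
AND evaluated first (higher precedence); then OR applied.

True


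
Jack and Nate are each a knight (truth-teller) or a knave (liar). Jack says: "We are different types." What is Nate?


Jack says: "We are different types."
Case 1: Jack is a Knight (truth-teller)
  Statement is true → they ARE different → Nate is a Knave
Case 2: Jack is a Knave (liar)
  Statement is false → they are NOT different → Nate is a Knave
In both cases, Nate is a Knave.

Knave


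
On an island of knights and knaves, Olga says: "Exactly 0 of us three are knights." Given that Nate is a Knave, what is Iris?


Olga claims exactly 0 knights among Olga, Nate, Iris.
Given: Nate is a Knave.

Case 1: Olga is a Knight (tells truth)
  Then exactly 0 of the three are knights.
  Counting Olga, Nate: 1 knight(s) so far. Need -1 more → impossible.
Case 2: Olga is a Knave (lies)
  Then the count is NOT 0.
  If Iris = Knave, count = 0 = 0 → claim would be true, contradicts lie.
  If Iris = Knight, count = 1 ≠ 0 → lie confirmed ✓

Iris is a Knight.

Knight


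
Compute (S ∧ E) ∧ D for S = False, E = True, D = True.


S = False, E = True, D = True
Step 1: S ∧ E = False AND True = False
Step 2: False ∧ D = False AND True = False
AND is true only when ALL operands are true.

False


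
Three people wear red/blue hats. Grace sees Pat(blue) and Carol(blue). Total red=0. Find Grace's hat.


Total red = 0, seen red = 0
Own red = 0 - 0 = 0
Grace's hat is blue.

blue


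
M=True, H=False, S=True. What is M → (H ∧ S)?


M = True, H = False, S = True
Expression: M → (H ∧ S)
Step 1: H ∧ S = False AND True = False
Step 2: M → (False) = True → False = False

False


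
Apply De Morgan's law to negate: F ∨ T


De Morgan's law: ¬(P ∨ Q) ≡ ¬P ∧ ¬Q
¬(F ∨ T) = ¬F ∧ ¬T

¬F ∧ ¬T


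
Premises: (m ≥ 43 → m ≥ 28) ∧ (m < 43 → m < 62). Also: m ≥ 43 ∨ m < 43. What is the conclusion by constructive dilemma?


Constructive dilemma: (P → Q) ∧ (R → S), P ∨ R ⊢ Q ∨ S
Premise 1: m ≥ 43 → m ≥ 28
Premise 2: m < 43 → m < 62
Premise 3: m ≥ 43 ∨ m < 43
Case 1: Assuming m ≥ 43, then by Premise 1, m ≥ 28.
Case 2: Assuming m < 43, then by Premise 2, m < 62.
Since one of m ≥ 43 or m < 43 must hold, we get m ≥ 28 or m < 62.

m ≥ 28 or m < 62.


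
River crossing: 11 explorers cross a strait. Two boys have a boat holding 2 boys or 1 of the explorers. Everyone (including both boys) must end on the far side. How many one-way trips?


Per crossing of one of the explorers: boys→, one←, one of the explorers→, one← = 4 trips
11 × 4 = 44, + 1 final boys→ = 45
Minimum trips = 45

45


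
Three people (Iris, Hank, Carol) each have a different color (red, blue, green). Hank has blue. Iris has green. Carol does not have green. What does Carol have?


From clues:
  Hank → blue
  Iris → green
By elimination, Carol gets the remaining.

red


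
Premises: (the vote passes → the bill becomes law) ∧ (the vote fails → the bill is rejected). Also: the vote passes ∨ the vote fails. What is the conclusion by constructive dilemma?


Constructive dilemma: (P → Q) ∧ (R → S), P ∨ R ⊢ Q ∨ S
Premise 1: the vote passes → the bill becomes law
Premise 2: the vote fails → the bill is rejected
Premise 3: the vote passes ∨ the vote fails
Case 1: Assuming the vote passes, then by Premise 1, the bill becomes law.
Case 2: Assuming the vote fails, then by Premise 2, the bill is rejected.
Since one of the vote passes or the vote fails must hold, we get the bill becomes law or the bill is rejected.

The bill becomes law or the bill is rejected.


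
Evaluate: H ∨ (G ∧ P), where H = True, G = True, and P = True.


H = True, G = True, P = True
Step 1: G ∧ P = True AND True = True
Step 2: H ∨ True = True OR True = True
AND evaluated first (higher precedence); then OR applied.

True


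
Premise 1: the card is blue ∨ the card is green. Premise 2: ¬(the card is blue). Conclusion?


Disjunctive syllogism: P ∨ Q, ¬P ⊢ Q
Disjunction: the card is blue ∨ the card is green
We know it is not the case that the card is blue.
By disjunctive syllogism, the other disjunct must be true.

The card is green


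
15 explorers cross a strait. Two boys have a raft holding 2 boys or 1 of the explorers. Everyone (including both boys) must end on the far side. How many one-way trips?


Per crossing of one of the explorers: boys→, one←, one of the explorers→, one← = 4 trips
15 × 4 = 60, + 1 final boys→ = 61
Minimum trips = 61

61


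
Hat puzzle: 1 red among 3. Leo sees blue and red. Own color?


Total red = 1, seen red = 1
Own red = 1 - 1 = 0
Leo's hat is blue.

blue


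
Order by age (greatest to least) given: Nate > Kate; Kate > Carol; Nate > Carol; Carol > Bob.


Constraints: Nate > Kate; Kate > Carol; Nate > Carol; Carol > Bob
Method: at each step, the next-highest is the one remaining person who never appears on the smaller side of a constraint between remaining people.
  Step 1: remaining {Nate, Carol, Kate, Bob}; on the smaller side: {Carol, Kate, Bob} → Nate is next (Nate > Kate; Nate > Carol).
  Step 2: remaining {Carol, Kate, Bob}; on the smaller side: {Carol, Bob} → Kate is next (Kate > Carol).
  Step 3: remaining {Carol, Bob}; on the smaller side: {Bob} → Carol is next (Carol > Bob).
  Step 4: only Bob remains → lowest.
Final ranking (highest to lowest):

Nate > Kate > Carol > Bob


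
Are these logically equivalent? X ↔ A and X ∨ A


Expression 1: X ↔ A
Expression 2: X ∨ A
Truth table (X A | Expr1 Expr2):
  T T |   T     T
  T F |   F     T   ← differ
  F T |   F     T   ← differ
  F F |   T     F   ← differ
Counterexample: X=T, A=F gives Expr1 = F but Expr2 = T, so the expressions are NOT logically equivalent.

No


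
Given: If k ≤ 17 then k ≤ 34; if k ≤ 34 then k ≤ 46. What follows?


Hypothetical syllogism: P → Q, Q → R ⊢ P → R
Premise 1: k ≤ 17 → k ≤ 34
Premise 2: k ≤ 34 → k ≤ 46
Chain the implications: the middle term (k ≤ 34) links the two.
Conclusion: If k ≤ 17, then k ≤ 46.

If k ≤ 17, then k ≤ 46.


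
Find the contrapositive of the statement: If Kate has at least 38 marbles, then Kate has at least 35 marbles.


Original: If Kate has at least 38 marbles, then Kate has at least 35 marbles
Contrapositive: If ¬Q, then ¬P
Negate Q: not (Kate has at least 35 marbles)
Negate P: not (Kate has at least 38 marbles)

If not (Kate has at least 35 marbles), then not (Kate has at least 38 marbles).


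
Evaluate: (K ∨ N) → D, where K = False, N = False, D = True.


K = False, N = False, D = True
Step 1: K ∨ N = False OR False = False
Step 2: (False) → D: false only when antecedent=True and D=False.
Result: True

True


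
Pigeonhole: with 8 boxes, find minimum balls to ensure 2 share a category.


Pigeonhole: to guarantee k in one of n categories, need (k-1)×n + 1.
k = 2, n = 8
Minimum = (2-1) × 8 + 1 = 1 × 8 + 1

9


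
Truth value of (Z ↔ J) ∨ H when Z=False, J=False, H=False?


Z = False, J = False, H = False
Expression: (Z ↔ J) ∨ H
Step 1: Z ↔ J = (False iff False) (true when values match) = True
Step 2: (True) ∨ H = True OR False = True

True


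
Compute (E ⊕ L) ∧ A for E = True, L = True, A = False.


E = True, L = True, A = False
Step 1: E ⊕ L = True XOR True = False
Step 2: False ∧ A = False AND False = False
XOR true when exactly one of E,L is true; then AND with A.

False


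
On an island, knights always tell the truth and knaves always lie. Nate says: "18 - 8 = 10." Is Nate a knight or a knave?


Statement: "18 - 8 = 10."
Actual: 18 - 8 = 10
Claimed: 10
Statement is TRUE → Nate tells the truth → Knight

Knight


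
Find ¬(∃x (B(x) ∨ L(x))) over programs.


Original: ∃x (B(x) ∨ L(x))
Rule: ¬∀→∃, ¬∃→∀, negate predicate.
Negation: ∀x (¬B(x) ∧ ¬L(x))

∀x (¬B(x) ∧ ¬L(x))


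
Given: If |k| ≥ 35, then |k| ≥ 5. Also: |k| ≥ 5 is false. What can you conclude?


Modus tollens: P → Q, ¬Q ⊢ ¬P
P: |k| ≥ 35
Q: |k| ≥ 5
We have P → Q and Q is false.
By modus tollens, P must be false.

It is not the case that |k| ≥ 35


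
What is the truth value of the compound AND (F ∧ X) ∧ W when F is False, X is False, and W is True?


F = False, X = False, W = True
Step 1: F ∧ X = False AND False = False
Step 2: False ∧ W = False AND True = False
AND is true only when ALL operands are true.

False


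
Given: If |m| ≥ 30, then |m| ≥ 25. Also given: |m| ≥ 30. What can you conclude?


Modus ponens: P → Q, P ⊢ Q
P: |m| ≥ 30
Q: |m| ≥ 25
We have P → Q and P is true.
By modus ponens, Q must be true.

|m| ≥ 25


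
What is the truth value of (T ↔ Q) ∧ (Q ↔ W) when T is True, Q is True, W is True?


T = True, Q = True, W = True
Step 1: T ↔ Q is true when T and Q have the same value. Result: True
Step 2: Q ↔ W is true when Q and W have the same value. Result: True
Step 3: True ∧ True = True

True


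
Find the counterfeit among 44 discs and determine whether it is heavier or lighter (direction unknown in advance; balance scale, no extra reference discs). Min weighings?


Let n = 44. 88 possibilities (n discs × lighter/heavier); each weighing has 3 outcomes.
Bound for k weighings: say the first weighing puts j discs on each pan. If it tips, the 2j weighed discs remain suspects (each with a known direction) and k-1 weighings give 3^(k-1) outcomes; 3^(k-1) is odd, so 2j ≤ 3^(k-1) - 1. If it balances, the n - 2j unweighed discs remain with direction unknown: 2(n - 2j) ≤ 3^(k-1) - 1 by the same parity argument. Adding, n ≤ (3^(k-1) - 1) + (3^(k-1) - 1)/2 = (3^k - 3)/2, and the classical three-group strategy achieves this (3 discs in 2 weighings, 12 in 3, 39 in 4, 120 in 5).
So we need the smallest k with (3^k - 3)/2 ≥ 44.
k = 4: (3^4 - 3)/2 = 39 < 44 ✗
k = 5: (3^5 - 3)/2 = 120 ≥ 44 ✓

5


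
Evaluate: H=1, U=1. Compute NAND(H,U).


H AND U = 1
NOT(1) = 0

0


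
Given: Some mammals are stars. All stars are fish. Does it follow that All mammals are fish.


Premise 1: Some mammals are stars.
Premise 2: All stars are fish.
Conclusion: All mammals are fish.
Fallacy: illicit minor. The minor term (mammals) is distributed in the conclusion ('All mammals ...') but undistributed in its premise ('Some mammals are stars' doesn't cover all mammals).
Only 'Some mammals are fish' follows, not 'All'.

Invalid


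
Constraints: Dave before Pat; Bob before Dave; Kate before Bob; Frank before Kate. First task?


Constraints: Dave before Pat; Bob before Dave; Kate before Bob; Frank before Kate
The first task can have nothing scheduled before it, so it must never appear on the right of a 'before'.
Tasks appearing after some 'before': Pat, Dave, Bob, Kate.
The only task not in that list is Frank → it is first.

Frank


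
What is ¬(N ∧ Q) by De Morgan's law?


De Morgan's law: ¬(P ∧ Q) ≡ ¬P ∨ ¬Q
¬(N ∧ Q) = ¬N ∨ ¬Q

¬N ∨ ¬Q


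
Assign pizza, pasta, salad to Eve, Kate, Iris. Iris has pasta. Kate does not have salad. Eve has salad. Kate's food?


From clues:
  Iris → pasta
  Eve → salad
By elimination, Kate gets the remaining.

pizza


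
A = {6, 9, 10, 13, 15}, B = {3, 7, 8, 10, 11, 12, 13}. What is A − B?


A = {6, 9, 10, 13, 15}
B = {3, 7, 8, 10, 11, 12, 13}
Operation: difference A − B
In A but not B: 6, 9, 15

{6, 9, 15}


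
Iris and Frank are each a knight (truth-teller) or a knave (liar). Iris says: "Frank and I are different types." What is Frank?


Iris says: "Frank and I are different types."
Case 1: Iris is a Knight (truth-teller)
  Statement is true → they ARE different → Frank is a Knave
Case 2: Iris is a Knave (liar)
  Statement is false → they are NOT different → Frank is a Knave
In both cases, Frank is a Knave.

Knave


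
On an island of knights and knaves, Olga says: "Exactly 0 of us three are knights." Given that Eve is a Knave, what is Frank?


Olga claims exactly 0 knights among Olga, Eve, Frank.
Given: Eve is a Knave.

Case 1: Olga is a Knight (tells truth)
  Then exactly 0 of the three are knights.
  Counting Olga, Eve: 1 knight(s) so far. Need -1 more → impossible.
Case 2: Olga is a Knave (lies)
  Then the count is NOT 0.
  If Frank = Knave, count = 0 = 0 → claim would be true, contradicts lie.
  If Frank = Knight, count = 1 ≠ 0 → lie confirmed ✓

Frank is a Knight.

Knight


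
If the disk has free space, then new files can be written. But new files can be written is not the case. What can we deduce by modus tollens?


Modus tollens: P → Q, ¬Q ⊢ ¬P
P: the disk has free space
Q: new files can be written
We have P → Q and Q is false.
By modus tollens, P must be false.

It is not the case that the disk has free space


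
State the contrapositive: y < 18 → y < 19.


Original: If y < 18, then y < 19
Contrapositive: If ¬Q, then ¬P
Negate Q: not (y < 19)
Negate P: not (y < 18)

If not (y < 19), then not (y < 18).


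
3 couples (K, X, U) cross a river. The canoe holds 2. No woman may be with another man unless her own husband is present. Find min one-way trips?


Label couples K, X, U (H = husband, W = wife).
Counting alone: 6 people, the canoe carries 2 and someone must bring it back, so each round trip nets at most +1 on the far side until the last crossing → at least 9 trips. The jealousy constraint makes 9 impossible; the shortest valid schedule has 11:
1. WK+WX →  (far: WK,WX; near: HK,HX,HU,WU)
2. WK ←       (far: WX; near: HK,HX,HU,WK,WU)
3. WK+WU →  (far: WK,WX,WU; near: HK,HX,HU)
4. WK ←       (far: WX,WU; near: HK,HX,HU,WK)
5. HX+HU →  (far: HX,WX,HU,WU; near: HK,WK)
6. HX+WX ←  (far: HU,WU; near: HK,WK,HX,WX)
7. HK+HX →  (far: HK,HX,HU,WU; near: WK,WX)
8. WU ←       (far: HK,HX,HU; near: WK,WX,WU)
9. WK+WX →  (far: HK,WK,HX,WX,HU; near: WU)
10. HU ←      (far: HK,WK,HX,WX; near: HU,WU)
11. HU+WU → (far: all six; near: empty)
In every state each wife is either with her husband or with no other man.
Minimum trips = 11

11


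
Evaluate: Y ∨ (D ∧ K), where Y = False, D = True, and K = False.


Y = False, D = True, K = False
Step 1: D ∧ K = True AND False = False
Step 2: Y ∨ False = False OR False = False
AND evaluated first (higher precedence); then OR applied.

False


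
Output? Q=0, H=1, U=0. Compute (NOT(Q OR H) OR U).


Q OR H = 1
NOT(1) = 0
0 OR 0 = 0

0


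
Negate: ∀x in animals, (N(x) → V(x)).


Original: ∀x (N(x) → V(x))
Rule: ¬∀→∃, ¬∃→∀, negate predicate.
Negation: ∃x (N(x) ∧ ¬V(x))

∃x (N(x) ∧ ¬V(x))


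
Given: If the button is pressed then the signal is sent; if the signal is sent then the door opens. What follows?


Hypothetical syllogism: P → Q, Q → R ⊢ P → R
Premise 1: the button is pressed → the signal is sent
Premise 2: the signal is sent → the door opens
Chain the implications: the middle term (the signal is sent) links the two.
Conclusion: If the button is pressed, then the door opens.

If the button is pressed, then the door opens.


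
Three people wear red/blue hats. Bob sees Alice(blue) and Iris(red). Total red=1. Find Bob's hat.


Total red = 1, seen red = 1
Own red = 1 - 1 = 0
Bob's hat is blue.

blue


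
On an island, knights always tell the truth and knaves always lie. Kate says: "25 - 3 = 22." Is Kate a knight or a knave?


Statement: "25 - 3 = 22."
Actual: 25 - 3 = 22
Claimed: 22
Statement is TRUE → Kate tells the truth → Knight

Knight


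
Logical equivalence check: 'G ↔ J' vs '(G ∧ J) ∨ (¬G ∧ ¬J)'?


Expression 1: G ↔ J
Expression 2: (G ∧ J) ∨ (¬G ∧ ¬J)
Truth table (G J | Expr1 Expr2):
  T T |   T     T
  T F |   F     F
  F T |   F     F
  F F |   T     T
All 4 rows agree, so the expressions are logically equivalent.

Yes


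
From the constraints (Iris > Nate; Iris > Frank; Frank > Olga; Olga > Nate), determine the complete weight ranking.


Constraints: Iris > Nate; Iris > Frank; Frank > Olga; Olga > Nate
Method: at each step, the next-highest is the one remaining person who never appears on the smaller side of a constraint between remaining people.
  Step 1: remaining {Nate, Olga, Frank, Iris}; on the smaller side: {Nate, Olga, Frank} → Iris is next (Iris > Nate; Iris > Frank).
  Step 2: remaining {Nate, Olga, Frank}; on the smaller side: {Nate, Olga} → Frank is next (Frank > Olga).
  Step 3: remaining {Nate, Olga}; on the smaller side: {Nate} → Olga is next (Olga > Nate).
  Step 4: only Nate remains → lowest.
Final ranking (highest to lowest):

Iris > Frank > Olga > Nate


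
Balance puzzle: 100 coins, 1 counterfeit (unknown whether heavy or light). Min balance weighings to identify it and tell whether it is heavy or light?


Let n = 100. 200 possibilities (n coins × lighter/heavier); each weighing has 3 outcomes.
Bound for k weighings: say the first weighing puts j coins on each pan. If it tips, the 2j weighed coins remain suspects (each with a known direction) and k-1 weighings give 3^(k-1) outcomes; 3^(k-1) is odd, so 2j ≤ 3^(k-1) - 1. If it balances, the n - 2j unweighed coins remain with direction unknown: 2(n - 2j) ≤ 3^(k-1) - 1 by the same parity argument. Adding, n ≤ (3^(k-1) - 1) + (3^(k-1) - 1)/2 = (3^k - 3)/2, and the classical three-group strategy achieves this (3 coins in 2 weighings, 12 in 3, 39 in 4, 120 in 5).
So we need the smallest k with (3^k - 3)/2 ≥ 100.
k = 4: (3^4 - 3)/2 = 39 < 100 ✗
k = 5: (3^5 - 3)/2 = 120 ≥ 100 ✓

5


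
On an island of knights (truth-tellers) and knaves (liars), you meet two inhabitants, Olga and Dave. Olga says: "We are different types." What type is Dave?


Olga says: "We are different types."
Case 1: Olga is a Knight (truth-teller)
  Statement is true → they ARE different → Dave is a Knave
Case 2: Olga is a Knave (liar)
  Statement is false → they are NOT different → Dave is a Knave
In both cases, Dave is a Knave.

Knave


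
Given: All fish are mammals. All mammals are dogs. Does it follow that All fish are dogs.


Premise 1: All fish are mammals.
Premise 2: All mammals are dogs.
Conclusion: All fish are dogs.
Barbara syllogism (AAA-1): All A are B, All B are C → All A are C.
Middle term (mammals) distributed in premise 2.

Valid


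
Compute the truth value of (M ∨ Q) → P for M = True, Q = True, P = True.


M = True, Q = True, P = True
Step 1: M ∨ Q = True OR True = True
Step 2: (True) → P: false only when antecedent=True and P=False.
Result: True

True


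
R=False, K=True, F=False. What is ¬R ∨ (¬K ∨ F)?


R = False, K = True, F = False
Expression: ¬R ∨ (¬K ∨ F)
Step 1: ¬K = NOT True = False
Step 2: ¬K ∨ F = False OR False = False
Step 3: ¬R = NOT False = True
Step 4: (True) ∨ (False) = True OR False = True

True


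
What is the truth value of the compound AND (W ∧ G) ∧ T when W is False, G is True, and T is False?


W = False, G = True, T = False
Step 1: W ∧ G = False AND True = False
Step 2: False ∧ T = False AND False = False
AND is true only when ALL operands are true.

False


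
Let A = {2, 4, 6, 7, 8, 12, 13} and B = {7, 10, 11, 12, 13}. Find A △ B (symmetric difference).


A = {2, 4, 6, 7, 8, 12, 13}
B = {7, 10, 11, 12, 13}
Operation: symmetric difference
In A only: [2, 4, 6, 8], in B only: [10, 11]

{2, 4, 6, 8, 10, 11}


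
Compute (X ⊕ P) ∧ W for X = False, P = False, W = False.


X = False, P = False, W = False
Step 1: X ⊕ P = False XOR False = False
Step 2: False ∧ W = False AND False = False
XOR true when exactly one of X,P is true; then AND with W.

False


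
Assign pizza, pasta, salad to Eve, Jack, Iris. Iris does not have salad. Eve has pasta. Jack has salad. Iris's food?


From clues:
  Jack → salad
  Eve → pasta
By elimination, Iris gets the remaining.

pizza


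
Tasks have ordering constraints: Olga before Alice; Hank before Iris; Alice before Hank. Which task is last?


Constraints: Olga before Alice; Hank before Iris; Alice before Hank
The last task can have nothing scheduled after it, so it must never appear on the left of a 'before'.
Tasks appearing before some other task: Olga, Hank, Alice.
The only task not in that list is Iris → it is last.

Iris


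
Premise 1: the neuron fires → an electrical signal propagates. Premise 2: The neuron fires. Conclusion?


Modus ponens: P → Q, P ⊢ Q
P: the neuron fires
Q: an electrical signal propagates
We have P → Q and P is true.
By modus ponens, Q must be true.

An electrical signal propagates


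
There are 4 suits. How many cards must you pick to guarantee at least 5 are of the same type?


Pigeonhole: to guarantee k in one of n categories, need (k-1)×n + 1.
k = 5, n = 4
Minimum = (5-1) × 4 + 1 = 4 × 4 + 1

17


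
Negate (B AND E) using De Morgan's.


De Morgan's law: ¬(P ∧ Q) ≡ ¬P ∨ ¬Q
¬(B ∧ E) = ¬B ∨ ¬E

¬B ∨ ¬E


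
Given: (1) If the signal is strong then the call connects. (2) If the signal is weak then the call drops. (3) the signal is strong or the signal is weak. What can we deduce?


Constructive dilemma: (P → Q) ∧ (R → S), P ∨ R ⊢ Q ∨ S
Premise 1: the signal is strong → the call connects
Premise 2: the signal is weak → the call drops
Premise 3: the signal is strong ∨ the signal is weak
Case 1: Assuming the signal is strong, then by Premise 1, the call connects.
Case 2: Assuming the signal is weak, then by Premise 2, the call drops.
Since one of the signal is strong or the signal is weak must hold, we get the call connects or the call drops.

The call connects or the call drops.


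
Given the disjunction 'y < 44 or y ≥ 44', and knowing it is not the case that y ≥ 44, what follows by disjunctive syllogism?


Disjunctive syllogism: P ∨ Q, ¬P ⊢ Q
Disjunction: y < 44 ∨ y ≥ 44
We know it is not the case that y ≥ 44.
By disjunctive syllogism, the other disjunct must be true.

y < 44


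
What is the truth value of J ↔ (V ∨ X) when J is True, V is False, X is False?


J = True, V = False, X = False
Step 1: V ∨ X = False OR False = False
Step 2: J ↔ (False): true when both sides have same truth value.
Result: True ↔ False = False

False


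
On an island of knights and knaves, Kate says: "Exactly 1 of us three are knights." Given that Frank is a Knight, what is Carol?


Kate claims exactly 1 knights among Kate, Frank, Carol.
Given: Frank is a Knight.

Case 1: Kate is a Knight (tells truth)
  Then exactly 1 of the three are knights.
  Counting Kate, Frank: 2 knight(s) so far. Need -1 more → impossible.
Case 2: Kate is a Knave (lies)
  Then the count is NOT 1.
  If Carol = Knave, count = 1 = 1 → claim would be true, contradicts lie.
  If Carol = Knight, count = 2 ≠ 1 → lie confirmed ✓

Carol is a Knight.

Knight


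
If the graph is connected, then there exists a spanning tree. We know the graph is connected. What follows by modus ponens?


Modus ponens: P → Q, P ⊢ Q
P: the graph is connected
Q: there exists a spanning tree
We have P → Q and P is true.
By modus ponens, Q must be true.

There exists a spanning tree


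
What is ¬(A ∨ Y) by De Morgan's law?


De Morgan's law: ¬(P ∨ Q) ≡ ¬P ∧ ¬Q
¬(A ∨ Y) = ¬A ∧ ¬Y

¬A ∧ ¬Y


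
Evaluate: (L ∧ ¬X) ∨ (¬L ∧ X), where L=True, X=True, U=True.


L = True, X = True, U = True
Expression: (L ∧ ¬X) ∨ (¬L ∧ X)
Step 1: ¬X = NOT True = False
Step 2: L ∧ ¬X = True AND False = False
Step 3: ¬L = NOT True = False
Step 4: ¬L ∧ X = False AND True = False
Step 5: (False) ∨ (False) = False OR False = False

False


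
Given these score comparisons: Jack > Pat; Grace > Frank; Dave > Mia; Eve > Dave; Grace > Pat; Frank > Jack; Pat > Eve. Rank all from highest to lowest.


Constraints: Jack > Pat; Grace > Frank; Dave > Mia; Eve > Dave; Grace > Pat; Frank > Jack; Pat > Eve
Method: at each step, the next-highest is the one remaining person who never appears on the smaller side of a constraint between remaining people.
  Step 1: remaining {Dave, Pat, Frank, Mia, Grace, Eve, Jack}; on the smaller side: {Dave, Pat, Frank, Mia, Eve, Jack} → Grace is next (Grace > Frank; Grace > Pat).
  Step 2: remaining {Dave, Pat, Frank, Mia, Eve, Jack}; on the smaller side: {Dave, Pat, Mia, Eve, Jack} → Frank is next (Frank > Jack).
  Step 3: remaining {Dave, Pat, Mia, Eve, Jack}; on the smaller side: {Dave, Pat, Mia, Eve} → Jack is next (Jack > Pat).
  Step 4: remaining {Dave, Pat, Mia, Eve}; on the smaller side: {Dave, Mia, Eve} → Pat is next (Pat > Eve).
  Step 5: remaining {Dave, Mia, Eve}; on the smaller side: {Dave, Mia} → Eve is next (Eve > Dave).
  Step 6: remaining {Dave, Mia}; on the smaller side: {Mia} → Dave is next (Dave > Mia).
  Step 7: only Mia remains → lowest.
Final ranking (highest to lowest):

Grace > Frank > Jack > Pat > Eve > Dave > Mia


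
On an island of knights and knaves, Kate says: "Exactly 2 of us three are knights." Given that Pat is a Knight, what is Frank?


Kate claims exactly 2 knights among Kate, Pat, Frank.
Given: Pat is a Knight.

Case 1: Kate is a Knight (tells truth)
  Then exactly 2 of the three are knights.
  Counting Kate, Pat: 2 knight(s) so far. Need 0 more → Frank = Knave.
Case 2: Kate is a Knave (lies)
  Then the count is NOT 2.
  If Frank = Knight, count = 2 = 2 → claim would be true, contradicts lie.
  If Frank = Knave, count = 1 ≠ 2 → lie confirmed ✓

Frank is a Knave.

Knave


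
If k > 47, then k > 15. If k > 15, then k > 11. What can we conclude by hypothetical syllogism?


Hypothetical syllogism: P → Q, Q → R ⊢ P → R
Premise 1: k > 47 → k > 15
Premise 2: k > 15 → k > 11
Chain the implications: the middle term (k > 15) links the two.
Conclusion: If k > 47, then k > 11.

If k > 47, then k > 11.


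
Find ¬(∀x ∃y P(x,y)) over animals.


Original: ∀x ∃y P(x,y)
Rule: ¬∀→∃, ¬∃→∀, negate predicate.
Negation: ∃x ∀y ¬P(x,y)

∃x ∀y ¬P(x,y)


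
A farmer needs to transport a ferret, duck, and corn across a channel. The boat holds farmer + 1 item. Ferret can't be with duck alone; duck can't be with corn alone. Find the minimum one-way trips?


1. farmer+duck → 2. farmer ← 3. farmer+ferret → 4. farmer+duck ← 5. farmer+corn → 6. farmer ← 7. farmer+duck →
Minimum trips = 7

7


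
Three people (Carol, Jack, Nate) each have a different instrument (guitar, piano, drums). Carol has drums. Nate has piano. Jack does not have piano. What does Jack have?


From clues:
  Nate → piano
  Carol → drums
By elimination, Jack gets the remaining.

guitar


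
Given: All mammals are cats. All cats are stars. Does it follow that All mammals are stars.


Premise 1: All mammals are cats.
Premise 2: All cats are stars.
Conclusion: All mammals are stars.
Barbara syllogism (AAA-1): All A are B, All B are C → All A are C.
Middle term (cats) distributed in premise 2.

Valid


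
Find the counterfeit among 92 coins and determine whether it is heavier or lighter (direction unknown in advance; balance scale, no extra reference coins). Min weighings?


Let n = 92. 184 possibilities (n coins × lighter/heavier); each weighing has 3 outcomes.
Bound for k weighings: say the first weighing puts j coins on each pan. If it tips, the 2j weighed coins remain suspects (each with a known direction) and k-1 weighings give 3^(k-1) outcomes; 3^(k-1) is odd, so 2j ≤ 3^(k-1) - 1. If it balances, the n - 2j unweighed coins remain with direction unknown: 2(n - 2j) ≤ 3^(k-1) - 1 by the same parity argument. Adding, n ≤ (3^(k-1) - 1) + (3^(k-1) - 1)/2 = (3^k - 3)/2, and the classical three-group strategy achieves this (3 coins in 2 weighings, 12 in 3, 39 in 4, 120 in 5).
So we need the smallest k with (3^k - 3)/2 ≥ 92.
k = 4: (3^4 - 3)/2 = 39 < 92 ✗
k = 5: (3^5 - 3)/2 = 120 ≥ 92 ✓

5


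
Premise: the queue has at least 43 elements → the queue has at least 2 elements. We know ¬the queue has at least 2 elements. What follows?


Modus tollens: P → Q, ¬Q ⊢ ¬P
P: the queue has at least 43 elements
Q: the queue has at least 2 elements
We have P → Q and Q is false.
By modus tollens, P must be false.

It is not the case that the queue has at least 43 elements


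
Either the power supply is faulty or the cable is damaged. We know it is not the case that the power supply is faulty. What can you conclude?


Disjunctive syllogism: P ∨ Q, ¬P ⊢ Q
Disjunction: the power supply is faulty ∨ the cable is damaged
We know it is not the case that the power supply is faulty.
By disjunctive syllogism, the other disjunct must be true.

The cable is damaged


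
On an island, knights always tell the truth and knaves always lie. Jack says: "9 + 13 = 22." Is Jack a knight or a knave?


Statement: "9 + 13 = 22."
Actual: 9 + 13 = 22
Claimed: 22
Statement is TRUE → Jack tells the truth → Knight

Knight


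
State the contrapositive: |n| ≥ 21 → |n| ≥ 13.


Original: If |n| ≥ 21, then |n| ≥ 13
Contrapositive: If ¬Q, then ¬P
Negate Q: not (|n| ≥ 13)
Negate P: not (|n| ≥ 21)

If not (|n| ≥ 13), then not (|n| ≥ 21).


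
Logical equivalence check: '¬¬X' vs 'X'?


Expression 1: ¬¬X
Expression 2: X
Truth table (X | Expr1 Expr2):
  T |   T     T
  F |   F     F
All 2 rows agree, so the expressions are logically equivalent.

Yes


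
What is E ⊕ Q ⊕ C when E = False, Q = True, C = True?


E = False, Q = True, C = True
Step 1: E ⊕ Q = False XOR True = True
Step 2: True ⊕ C = True XOR True = False
XOR is true when an odd number of operands are true.

False


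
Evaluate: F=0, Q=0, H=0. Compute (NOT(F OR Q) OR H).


F OR Q = 0
NOT(0) = 1
1 OR 0 = 1

1


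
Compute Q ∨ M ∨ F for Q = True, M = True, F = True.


Q = True, M = True, F = True
Step 1: Q ∨ M = True OR True = True
Step 2: True ∨ F = True OR True = True
OR is true when at least one operand is true.

True


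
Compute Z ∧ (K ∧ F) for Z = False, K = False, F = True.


Z = False, K = False, F = True
Step 1: K ∧ F = False AND True = False
Step 2: Z ∧ False = False AND False = False
AND is true only when ALL operands are true.

False


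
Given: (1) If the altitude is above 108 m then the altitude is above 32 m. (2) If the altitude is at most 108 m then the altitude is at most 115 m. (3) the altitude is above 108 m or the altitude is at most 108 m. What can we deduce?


Constructive dilemma: (P → Q) ∧ (R → S), P ∨ R ⊢ Q ∨ S
Premise 1: the altitude is above 108 m → the altitude is above 32 m
Premise 2: the altitude is at most 108 m → the altitude is at most 115 m
Premise 3: the altitude is above 108 m ∨ the altitude is at most 108 m
Case 1: Assuming the altitude is above 108 m, then by Premise 1, the altitude is above 32 m.
Case 2: Assuming the altitude is at most 108 m, then by Premise 2, the altitude is at most 115 m.
Since one of the altitude is above 108 m or the altitude is at most 108 m must hold, we get the altitude is above 32 m or the altitude is at most 115 m.

The altitude is above 32 m or the altitude is at most 115 m.


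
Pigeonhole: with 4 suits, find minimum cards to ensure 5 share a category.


Pigeonhole: to guarantee k in one of n categories, need (k-1)×n + 1.
k = 5, n = 4
Minimum = (5-1) × 4 + 1 = 4 × 4 + 1

17


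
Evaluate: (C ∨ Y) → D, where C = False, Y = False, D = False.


C = False, Y = False, D = False
Step 1: C ∨ Y = False OR False = False
Step 2: (False) → D: false only when antecedent=True and D=False.
Result: True

True


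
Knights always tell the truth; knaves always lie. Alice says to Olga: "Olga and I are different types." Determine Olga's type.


Alice says: "Olga and I are different types."
Case 1: Alice is a Knight (truth-teller)
  Statement is true → they ARE different → Olga is a Knave
Case 2: Alice is a Knave (liar)
  Statement is false → they are NOT different → Olga is a Knave
In both cases, Olga is a Knave.

Knave


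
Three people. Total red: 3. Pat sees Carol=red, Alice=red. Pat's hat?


Total red = 3, seen red = 2
Own red = 3 - 2 = 1
Pat's hat is red.

red


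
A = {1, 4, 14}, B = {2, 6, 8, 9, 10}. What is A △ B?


A = {1, 4, 14}
B = {2, 6, 8, 9, 10}
Operation: symmetric difference
In A only: [1, 4, 14], in B only: [2, 6, 8, 9, 10]

{1, 2, 4, 6, 8, 9, 10, 14}


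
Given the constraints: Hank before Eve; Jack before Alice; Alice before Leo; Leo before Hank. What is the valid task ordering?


Constraints: Hank before Eve; Jack before Alice; Alice before Leo; Leo before Hank
Method: repeatedly schedule the remaining task that has no remaining task required before it.
  Step 1: remaining {Hank, Eve, Jack, Alice, Leo}; every task except Jack still has a predecessor pending → schedule Jack.
  Step 2: remaining {Hank, Eve, Alice, Leo}; every task except Alice still has a predecessor pending → schedule Alice.
  Step 3: remaining {Hank, Eve, Leo}; every task except Leo still has a predecessor pending → schedule Leo.
  Step 4: remaining {Hank, Eve}; every task except Hank still has a predecessor pending → schedule Hank.
  Step 5: only Eve remains → schedule Eve.
Resulting order:

Jack → Alice → Leo → Hank → Eve


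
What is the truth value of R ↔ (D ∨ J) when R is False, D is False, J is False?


R = False, D = False, J = False
Step 1: D ∨ J = False OR False = False
Step 2: R ↔ (False): true when both sides have same truth value.
Result: False ↔ False = True

True
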